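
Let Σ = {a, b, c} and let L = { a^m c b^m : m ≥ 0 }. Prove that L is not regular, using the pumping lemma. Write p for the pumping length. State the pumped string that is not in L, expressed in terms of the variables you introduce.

a^{p+k} c b^p

Toward a contradiction, assume L is regular with pumping length p.
Take w = a^p c b^p ∈ L with |w| = 2p+1 ≥ p.
By the pumping lemma, w = xyz with |xy| ≤ p and |y| ≥ 1.
The first p characters of w are a's, so xy (and hence y) consists only of a's. Write y = a^k, 1 ≤ k ≤ p.
Pump with i = 2: xy^2z = a^{p+k} c b^p, which would require p+k = p. But k ≥ 1, so xy^2z ∉ L.
This is a contradiction; hence L is not regular.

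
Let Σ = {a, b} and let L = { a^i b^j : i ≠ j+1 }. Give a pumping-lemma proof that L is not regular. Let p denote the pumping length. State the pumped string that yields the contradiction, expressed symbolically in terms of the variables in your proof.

Toward a contradiction, assume L is regular with pumping length p.
Choose w = a^p b^{p+p!-1}. Since p ≠ (p+p!-1)+1 = p+p!, w ∈ L; and |w| ≥ p.
By the pumping lemma, w = xyz with |xy| ≤ p and |y| > 0.
The first p characters of w are a's, so xy (and hence y) consists only of a's. Write y = a^k, 1 ≤ k ≤ p.
Since 1 ≤ k ≤ p, k divides p!; set t = 1 + p!/k. Then xy^t z has p + (p!/k)·k = p + p! copies of a. Now the a-count is p+p! and (b-count)+1 = (p+p!-1)+1 = p+p!, so i ≠ j+1 fails. So xy^t z = a^{p+p!} b^{p+p!-1} ∉ L.
Contradiction. Therefore L is not regular.

a^{p+p!} b^{p+p!-1}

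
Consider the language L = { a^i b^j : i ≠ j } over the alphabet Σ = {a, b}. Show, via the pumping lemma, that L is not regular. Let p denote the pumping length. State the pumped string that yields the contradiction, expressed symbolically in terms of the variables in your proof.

Assume L is regular. Let p be the pumping length given by the pumping lemma.
Choose w = a^p b^{p+p!}. Since p ≠ p+p!, w ∈ L; and |w| ≥ p.
Write w = xyz as guaranteed by the lemma, with |xy| ≤ p and |y| ≥ 1.
Since the first p symbols of w are all a's and |xy| ≤ p, y lies entirely in the leading a-block: y = a^k for some k with 1 ≤ k ≤ p.
Since 1 ≤ k ≤ p, k divides p!; set t = 1 + p!/k. Then xy^t z has p + (p!/k)·k = p + p! copies of a. Now the a-count equals the b-count, so i ≠ j fails. So xy^t z = a^{p+p!} b^{p+p!} ∉ L.
This contradicts the pumping lemma, so L is not regular.

a^{p+p!} b^{p+p!}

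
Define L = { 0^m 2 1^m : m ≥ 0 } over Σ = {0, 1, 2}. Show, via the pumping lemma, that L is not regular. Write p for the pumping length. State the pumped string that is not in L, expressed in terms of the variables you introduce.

Toward a contradiction, assume L is regular with pumping length p.
Take w = 0^p 2 1^p ∈ L with |w| = 2p+1 ≥ p.
By the pumping lemma, w = xyz with |xy| ≤ p and y is nonempty.
Because |xy| ≤ p and w begins with p copies of 0, we have y = 0^k with 1 ≤ k ≤ p.
Pump with i = 2: xy^2z = 0^{p+k} 2 1^p, which would require p+k = p. But k ≥ 1, so xy^2z ∉ L.
This contradicts the pumping lemma, so L is not regular.

0^{p+k} 2 1^p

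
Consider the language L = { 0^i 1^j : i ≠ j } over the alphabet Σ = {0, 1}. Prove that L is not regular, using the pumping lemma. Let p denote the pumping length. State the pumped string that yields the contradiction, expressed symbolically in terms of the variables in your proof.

Suppose for contradiction that L is regular, and let p be the pumping length.
Choose w = 0^p 1^{p+p!}. Since p ≠ p+p!, w ∈ L; and |w| ≥ p.
The pumping lemma gives a decomposition w = xyz where |xy| ≤ p and |y| > 0.
The first p characters of w are 0's, so xy (and hence y) consists only of 0's. Write y = 0^k, 1 ≤ k ≤ p.
Since 1 ≤ k ≤ p, k divides p!; set t = 1 + p!/k. Then xy^t z has p + (p!/k)·k = p + p! copies of 0. Now the 0-count equals the 1-count, so i ≠ j fails. So xy^t z = 0^{p+p!} 1^{p+p!} ∉ L.
Contradiction. Therefore L is not regular.

0^{p+p!} 1^{p+p!}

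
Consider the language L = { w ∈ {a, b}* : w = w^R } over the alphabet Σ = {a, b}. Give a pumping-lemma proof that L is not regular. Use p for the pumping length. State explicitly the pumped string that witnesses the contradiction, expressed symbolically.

a^{p+k} b a^p

Toward a contradiction, assume L is regular with pumping length p.
Take w = a^p b a^p, a palindrome of length 2p+1 ≥ p.
The pumping lemma gives a decomposition w = xyz where |xy| ≤ p and y is nonempty.
Since the first p symbols of w are all a's and |xy| ≤ p, y lies entirely in the leading a-block: y = a^k for some k with 1 ≤ k ≤ p.
Pump with i = 2: xy^2z = a^{p+k} b a^p. Its reverse is a^p b a^{p+k}, which differs from xy^2z since k ≥ 1. So xy^2z is not a palindrome and xy^2z ∉ L.
This contradicts the pumping lemma, so L is not regular.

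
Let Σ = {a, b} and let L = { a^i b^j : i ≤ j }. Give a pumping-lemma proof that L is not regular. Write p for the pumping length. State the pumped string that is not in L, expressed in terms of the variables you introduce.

Suppose for contradiction that L is regular, and let p be the pumping length.
Choose w = a^p b^p ∈ L, with |w| = 2p ≥ p.
The pumping lemma gives a decomposition w = xyz where |xy| ≤ p and |y| ≥ 1.
Because |xy| ≤ p and w begins with p copies of a, we have y = a^k with 1 ≤ k ≤ p.
Consider xy^2z = a^{p+k} b^p. Since k ≥ 1, the a-count p+k exceeds the b-count p, so i ≤ j fails; thus xy^2z ∉ L.
This contradicts the pumping lemma, so L is not regular.

a^{p+k} b^p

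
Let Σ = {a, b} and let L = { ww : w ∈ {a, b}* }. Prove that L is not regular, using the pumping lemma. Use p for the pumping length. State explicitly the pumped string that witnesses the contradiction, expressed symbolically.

a^{p+k} b^p a^p b^p

Assume L is regular. Let p be the pumping length given by the pumping lemma.
Take w = a^p b^p a^p b^p = uu where u = a^pb^p; then w ∈ L and |w| = 4p ≥ p.
Write w = xyz as guaranteed by the lemma, with |xy| ≤ p and |y| ≥ 1.
The first p characters of w are a's, so xy (and hence y) consists only of a's. Write y = a^k, 1 ≤ k ≤ p.
Pump with i = 2: xy^2z = a^{p+k} b^p a^p b^p, of length 4p+k. Suppose this equals vv. The string starts with a and ends with b, so v does too; thus the boundary between the two copies of v is a b→a transition. There is exactly one such transition, at position 2p+k, so |v| = 2p+k and |vv| = 4p+2k ≠ 4p+k since k ≥ 1. So xy^2z ∉ L.
This contradicts the pumping lemma, so L is not regular.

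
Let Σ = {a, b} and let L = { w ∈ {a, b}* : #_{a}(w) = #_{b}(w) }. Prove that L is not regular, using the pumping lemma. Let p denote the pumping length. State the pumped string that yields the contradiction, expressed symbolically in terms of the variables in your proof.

Assume L is regular. Let p be the pumping length given by the pumping lemma.
Choose w = a^p b^p ∈ L with |w| = 2p ≥ p.
The pumping lemma gives a decomposition w = xyz where |xy| ≤ p and |y| > 0.
The first p characters of w are a's, so xy (and hence y) consists only of a's. Write y = a^k, 1 ≤ k ≤ p.
Pump with i = 2: xy^2z = a^{p+k} b^p has p+k occurrences of a but only p of b. Since k ≥ 1 the counts differ, so xy^2z ∉ L.
This is a contradiction; hence L is not regular.

a^{p+k} b^p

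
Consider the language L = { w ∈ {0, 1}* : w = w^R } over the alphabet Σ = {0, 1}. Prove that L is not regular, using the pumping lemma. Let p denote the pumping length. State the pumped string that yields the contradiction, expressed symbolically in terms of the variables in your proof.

0^{p+k} 1 0^p

Assume L is regular. Let p be the pumping length given by the pumping lemma.
Take w = 0^p 1 0^p, a palindrome of length 2p+1 ≥ p.
By the pumping lemma, w = xyz with |xy| ≤ p and |y| > 0.
The first p characters of w are 0's, so xy (and hence y) consists only of 0's. Write y = 0^k, 1 ≤ k ≤ p.
Pump with i = 2: xy^2z = 0^{p+k} 1 0^p. Its reverse is 0^p 1 0^{p+k}, which differs from xy^2z since k ≥ 1. So xy^2z is not a palindrome and xy^2z ∉ L.
This contradicts the pumping lemma, so L is not regular.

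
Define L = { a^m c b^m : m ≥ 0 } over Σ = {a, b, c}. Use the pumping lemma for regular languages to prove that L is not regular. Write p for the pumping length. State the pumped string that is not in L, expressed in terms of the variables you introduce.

a^{p+k} c b^p

Toward a contradiction, assume L is regular with pumping length p.
Take w = a^p c b^p ∈ L with |w| = 2p+1 ≥ p.
By the pumping lemma, w = xyz with |xy| ≤ p and |y| ≥ 1.
The first p characters of w are a's, so xy (and hence y) consists only of a's. Write y = a^k, 1 ≤ k ≤ p.
Pump with i = 2: xy^2z = a^{p+k} c b^p, which would require p+k = p. But k ≥ 1, so xy^2z ∉ L.
Contradiction. Therefore L is not regular.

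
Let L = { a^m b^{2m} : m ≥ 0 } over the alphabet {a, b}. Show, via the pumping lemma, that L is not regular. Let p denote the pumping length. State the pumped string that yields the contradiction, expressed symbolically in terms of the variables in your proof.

Assume L is regular; let p be its pumping constant.
Let w = a^p b^{2p} ∈ L; note |w| = 3p ≥ p.
Write w = xyz as guaranteed by the lemma, with |xy| ≤ p and y is nonempty.
The first p characters of w are a's, so xy (and hence y) consists only of a's. Write y = a^k, 1 ≤ k ≤ p.
Pump with i = 2: xy^2z = a^{p+k} b^{2p}. For this to lie in L we would need 2p = 2(p+k), which forces k = 0. But k ≥ 1, so xy^2z ∉ L.
This contradicts the pumping lemma, so L is not regular.

a^{p+k} b^{2p}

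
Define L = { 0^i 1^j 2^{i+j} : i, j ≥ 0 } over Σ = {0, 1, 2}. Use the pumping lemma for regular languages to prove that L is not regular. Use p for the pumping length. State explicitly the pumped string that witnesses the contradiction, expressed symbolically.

Assume L is regular; let p be its pumping constant.
Take w = 0^p 1^p 2^{2p} ∈ L (with i=j=p, i+j=2p), |w| = 4p ≥ p.
By the pumping lemma, w = xyz with |xy| ≤ p and |y| ≥ 1.
Since the first p symbols of w are all 0's and |xy| ≤ p, y lies entirely in the leading 0-block: y = 0^k for some k with 1 ≤ k ≤ p.
Consider xy^2z = 0^{p+k} 1^p 2^{2p}. Now the 0- and 1-counts sum to 2p+k, but the 2-count is 2p ≠ 2p+k. So xy^2z ∉ L.
This contradicts the pumping lemma, so L is not regular.

0^{p+k} 1^p 2^{2p}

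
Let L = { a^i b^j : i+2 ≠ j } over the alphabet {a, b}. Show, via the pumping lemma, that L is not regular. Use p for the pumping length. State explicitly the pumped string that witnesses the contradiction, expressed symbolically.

a^{p+p!} b^{p+p!+2}

Assume L is regular; let p be its pumping constant.
Choose w = a^p b^{p+p!+2}. Since p ≠ (p+p!+2)-2 = p+p!, w ∈ L; and |w| ≥ p.
The pumping lemma gives a decomposition w = xyz where |xy| ≤ p and y is nonempty.
Since the first p symbols of w are all a's and |xy| ≤ p, y lies entirely in the leading a-block: y = a^k for some k with 1 ≤ k ≤ p.
Since 1 ≤ k ≤ p, k divides p!; set t = 1 + p!/k. Then xy^t z has p + (p!/k)·k = p + p! copies of a. Now the a-count is p+p! and (b-count)-2 = (p+p!+2)-2 = p+p!, so i+2 ≠ j fails. So xy^t z = a^{p+p!} b^{p+p!+2} ∉ L.
This is a contradiction; hence L is not regular.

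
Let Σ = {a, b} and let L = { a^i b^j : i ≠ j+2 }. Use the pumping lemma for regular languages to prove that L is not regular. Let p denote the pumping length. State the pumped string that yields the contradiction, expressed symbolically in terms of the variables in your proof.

a^{p+p!} b^{p+p!-2}

Assume L is regular. Let p be the pumping length given by the pumping lemma.
Choose w = a^p b^{p+p!-2}. Since p ≠ (p+p!-2)+2 = p+p!, w ∈ L; and |w| ≥ p.
By the pumping lemma, w = xyz with |xy| ≤ p and y is nonempty.
The first p characters of w are a's, so xy (and hence y) consists only of a's. Write y = a^k, 1 ≤ k ≤ p.
Since 1 ≤ k ≤ p, k divides p!; set t = 1 + p!/k. Then xy^t z has p + (p!/k)·k = p + p! copies of a. Now the a-count is p+p! and (b-count)+2 = (p+p!-2)+2 = p+p!, so i ≠ j+2 fails. So xy^t z = a^{p+p!} b^{p+p!-2} ∉ L.
This contradicts the pumping lemma, so L is not regular.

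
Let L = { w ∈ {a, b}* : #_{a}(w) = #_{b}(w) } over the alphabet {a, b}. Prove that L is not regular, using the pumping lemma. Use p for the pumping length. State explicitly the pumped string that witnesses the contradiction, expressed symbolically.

Assume L is regular. Let p be the pumping length given by the pumping lemma.
Choose w = a^p b^p ∈ L with |w| = 2p ≥ p.
Write w = xyz as guaranteed by the lemma, with |xy| ≤ p and |y| > 0.
The first p characters of w are a's, so xy (and hence y) consists only of a's. Write y = a^k, 1 ≤ k ≤ p.
Pump with i = 2: xy^2z = a^{p+k} b^p has p+k occurrences of a but only p of b. Since k ≥ 1 the counts differ, so xy^2z ∉ L.
Contradiction. Therefore L is not regular.

a^{p+k} b^p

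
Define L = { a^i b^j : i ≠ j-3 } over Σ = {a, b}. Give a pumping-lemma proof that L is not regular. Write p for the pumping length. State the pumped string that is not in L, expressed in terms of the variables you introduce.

Toward a contradiction, assume L is regular with pumping length p.
Choose w = a^p b^{p+p!+3}. Since p ≠ (p+p!+3)-3 = p+p!, w ∈ L; and |w| ≥ p.
The pumping lemma gives a decomposition w = xyz where |xy| ≤ p and |y| > 0.
Because |xy| ≤ p and w begins with p copies of a, we have y = a^k with 1 ≤ k ≤ p.
Since 1 ≤ k ≤ p, k divides p!; set t = 1 + p!/k. Then xy^t z has p + (p!/k)·k = p + p! copies of a. Now the a-count is p+p! and (b-count)-3 = (p+p!+3)-3 = p+p!, so i ≠ j-3 fails. So xy^t z = a^{p+p!} b^{p+p!+3} ∉ L.
This contradicts the pumping lemma, so L is not regular.

a^{p+p!} b^{p+p!+3}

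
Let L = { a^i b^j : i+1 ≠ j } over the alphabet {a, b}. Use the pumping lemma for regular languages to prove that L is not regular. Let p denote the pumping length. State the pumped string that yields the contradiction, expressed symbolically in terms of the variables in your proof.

Toward a contradiction, assume L is regular with pumping length p.
Choose w = a^p b^{p+p!+1}. Since p ≠ (p+p!+1)-1 = p+p!, w ∈ L; and |w| ≥ p.
The pumping lemma gives a decomposition w = xyz where |xy| ≤ p and |y| ≥ 1.
Because |xy| ≤ p and w begins with p copies of a, we have y = a^k with 1 ≤ k ≤ p.
Since 1 ≤ k ≤ p, k divides p!; set t = 1 + p!/k. Then xy^t z has p + (p!/k)·k = p + p! copies of a. Now the a-count is p+p! and (b-count)-1 = (p+p!+1)-1 = p+p!, so i+1 ≠ j fails. So xy^t z = a^{p+p!} b^{p+p!+1} ∉ L.
This is a contradiction; hence L is not regular.

a^{p+p!} b^{p+p!+1}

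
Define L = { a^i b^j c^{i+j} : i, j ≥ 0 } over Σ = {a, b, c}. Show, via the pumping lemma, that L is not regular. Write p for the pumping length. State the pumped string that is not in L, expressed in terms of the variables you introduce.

Assume L is regular. Let p be the pumping length given by the pumping lemma.
Take w = a^p b^p c^{2p} ∈ L (with i=j=p, i+j=2p), |w| = 4p ≥ p.
By the pumping lemma, w = xyz with |xy| ≤ p and |y| > 0.
The first p characters of w are a's, so xy (and hence y) consists only of a's. Write y = a^k, 1 ≤ k ≤ p.
Consider xy^2z = a^{p+k} b^p c^{2p}. Now the a- and b-counts sum to 2p+k, but the c-count is 2p ≠ 2p+k. So xy^2z ∉ L.
This is a contradiction; hence L is not regular.

a^{p+k} b^p c^{2p}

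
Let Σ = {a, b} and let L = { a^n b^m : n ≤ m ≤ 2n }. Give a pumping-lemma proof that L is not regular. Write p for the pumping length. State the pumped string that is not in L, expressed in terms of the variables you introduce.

a^{p+k} b^p

Assume L is regular. Let p be the pumping length given by the pumping lemma.
Take w = a^p b^p ∈ L (since p ≤ p ≤ 2p), with |w| = 2p ≥ p.
By the pumping lemma, w = xyz with |xy| ≤ p and |y| > 0.
Because |xy| ≤ p and w begins with p copies of a, we have y = a^k with 1 ≤ k ≤ p.
Pump with i = 2: xy^2z = a^{p+k} b^p. Now n = p+k > p = m, so the condition n ≤ m fails. Thus xy^2z ∉ L.
Contradiction. Therefore L is not regular.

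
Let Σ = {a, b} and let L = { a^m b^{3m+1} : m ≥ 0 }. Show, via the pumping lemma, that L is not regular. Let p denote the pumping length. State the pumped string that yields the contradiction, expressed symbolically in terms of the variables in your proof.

Assume L is regular; let p be its pumping constant.
Take w = a^p b^{3p+1}. Then w ∈ L and |w| = 4p+1 ≥ p.
The pumping lemma gives a decomposition w = xyz where |xy| ≤ p and |y| ≥ 1.
Since the first p symbols of w are all a's and |xy| ≤ p, y lies entirely in the leading a-block: y = a^k for some k with 1 ≤ k ≤ p.
Pump with i = 2: xy^2z = a^{p+k} b^{3p+1}. For this to lie in L we would need 3p+1 = 3(p+k)+1, which forces k = 0. But k ≥ 1, so xy^2z ∉ L.
Contradiction. Therefore L is not regular.

a^{p+k} b^{3p+1}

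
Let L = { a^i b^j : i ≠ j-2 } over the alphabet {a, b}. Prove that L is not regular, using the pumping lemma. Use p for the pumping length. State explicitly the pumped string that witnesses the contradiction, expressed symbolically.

Toward a contradiction, assume L is regular with pumping length p.
Choose w = a^p b^{p+p!+2}. Since p ≠ (p+p!+2)-2 = p+p!, w ∈ L; and |w| ≥ p.
By the pumping lemma, w = xyz with |xy| ≤ p and |y| > 0.
The first p characters of w are a's, so xy (and hence y) consists only of a's. Write y = a^k, 1 ≤ k ≤ p.
Since 1 ≤ k ≤ p, k divides p!; set t = 1 + p!/k. Then xy^t z has p + (p!/k)·k = p + p! copies of a. Now the a-count is p+p! and (b-count)-2 = (p+p!+2)-2 = p+p!, so i ≠ j-2 fails. So xy^t z = a^{p+p!} b^{p+p!+2} ∉ L.
This is a contradiction; hence L is not regular.

a^{p+p!} b^{p+p!+2}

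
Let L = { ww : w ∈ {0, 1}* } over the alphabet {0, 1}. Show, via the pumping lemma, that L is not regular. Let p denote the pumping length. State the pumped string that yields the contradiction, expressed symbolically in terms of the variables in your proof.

Suppose for contradiction that L is regular, and let p be the pumping length.
Take w = 0^p 1^p 0^p 1^p = uu where u = 0^p1^p; then w ∈ L and |w| = 4p ≥ p.
By the pumping lemma, w = xyz with |xy| ≤ p and |y| ≥ 1.
Since the first p symbols of w are all 0's and |xy| ≤ p, y lies entirely in the leading 0-block: y = 0^k for some k with 1 ≤ k ≤ p.
Pump with i = 2: xy^2z = 0^{p+k} 1^p 0^p 1^p, of length 4p+k. Suppose this equals vv. The string starts with 0 and ends with 1, so v does too; thus the boundary between the two copies of v is a 1→0 transition. There is exactly one such transition, at position 2p+k, so |v| = 2p+k and |vv| = 4p+2k ≠ 4p+k since k ≥ 1. So xy^2z ∉ L.
This is a contradiction; hence L is not regular.

0^{p+k} 1^p 0^p 1^p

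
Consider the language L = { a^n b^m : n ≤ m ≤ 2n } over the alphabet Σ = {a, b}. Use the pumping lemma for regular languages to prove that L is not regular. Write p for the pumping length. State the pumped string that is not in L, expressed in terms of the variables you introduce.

Suppose for contradiction that L is regular, and let p be the pumping length.
Take w = a^p b^p ∈ L (since p ≤ p ≤ 2p), with |w| = 2p ≥ p.
By the pumping lemma, w = xyz with |xy| ≤ p and |y| ≥ 1.
Since the first p symbols of w are all a's and |xy| ≤ p, y lies entirely in the leading a-block: y = a^k for some k with 1 ≤ k ≤ p.
Pump with i = 2: xy^2z = a^{p+k} b^p. Now n = p+k > p = m, so the condition n ≤ m fails. Thus xy^2z ∉ L.
This is a contradiction; hence L is not regular.

a^{p+k} b^p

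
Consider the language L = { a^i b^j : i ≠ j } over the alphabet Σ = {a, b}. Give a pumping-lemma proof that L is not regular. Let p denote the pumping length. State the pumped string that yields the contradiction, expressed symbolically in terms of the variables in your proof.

a^{p+p!} b^{p+p!}

Suppose for contradiction that L is regular, and let p be the pumping length.
Choose w = a^p b^{p+p!}. Since p ≠ p+p!, w ∈ L; and |w| ≥ p.
The pumping lemma gives a decomposition w = xyz where |xy| ≤ p and y is nonempty.
Because |xy| ≤ p and w begins with p copies of a, we have y = a^k with 1 ≤ k ≤ p.
Since 1 ≤ k ≤ p, k divides p!; set t = 1 + p!/k. Then xy^t z has p + (p!/k)·k = p + p! copies of a. Now the a-count equals the b-count, so i ≠ j fails. So xy^t z = a^{p+p!} b^{p+p!} ∉ L.
Contradiction. Therefore L is not regular.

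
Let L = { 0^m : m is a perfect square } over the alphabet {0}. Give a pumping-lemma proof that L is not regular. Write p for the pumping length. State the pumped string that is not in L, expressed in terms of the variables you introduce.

0^{p²+k}

Suppose for contradiction that L is regular, and let p be the pumping length.
Take w = 0^{p²} ∈ L with |w| = p² ≥ p.
Write w = xyz as guaranteed by the lemma, with |xy| ≤ p and |y| ≥ 1.
Then y = 0^k for some k with 1 ≤ k ≤ p.
Pump with i = 2: xy^2z = 0^{p²+k}. Since 1 ≤ k ≤ p, p² < p²+k ≤ p²+p < (p+1)², so p²+k lies strictly between consecutive squares and is not a perfect square. So xy^2z ∉ L.
Contradiction. Therefore L is not regular.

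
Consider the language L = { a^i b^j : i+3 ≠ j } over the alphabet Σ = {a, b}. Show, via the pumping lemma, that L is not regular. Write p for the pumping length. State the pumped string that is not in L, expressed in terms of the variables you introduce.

Suppose for contradiction that L is regular, and let p be the pumping length.
Choose w = a^p b^{p+p!+3}. Since p ≠ (p+p!+3)-3 = p+p!, w ∈ L; and |w| ≥ p.
By the pumping lemma, w = xyz with |xy| ≤ p and y is nonempty.
Because |xy| ≤ p and w begins with p copies of a, we have y = a^k with 1 ≤ k ≤ p.
Since 1 ≤ k ≤ p, k divides p!; set t = 1 + p!/k. Then xy^t z has p + (p!/k)·k = p + p! copies of a. Now the a-count is p+p! and (b-count)-3 = (p+p!+3)-3 = p+p!, so i+3 ≠ j fails. So xy^t z = a^{p+p!} b^{p+p!+3} ∉ L.
Contradiction. Therefore L is not regular.

a^{p+p!} b^{p+p!+3}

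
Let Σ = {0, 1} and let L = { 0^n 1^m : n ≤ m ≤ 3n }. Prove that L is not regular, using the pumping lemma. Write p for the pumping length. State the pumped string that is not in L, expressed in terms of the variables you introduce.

0^{p+k} 1^p

Toward a contradiction, assume L is regular with pumping length p.
Take w = 0^p 1^p ∈ L (since p ≤ p ≤ 3p), with |w| = 2p ≥ p.
The pumping lemma gives a decomposition w = xyz where |xy| ≤ p and |y| > 0.
Since the first p symbols of w are all 0's and |xy| ≤ p, y lies entirely in the leading 0-block: y = 0^k for some k with 1 ≤ k ≤ p.
Pump with i = 2: xy^2z = 0^{p+k} 1^p. Now n = p+k > p = m, so the condition n ≤ m fails. Thus xy^2z ∉ L.
This contradicts the pumping lemma, so L is not regular.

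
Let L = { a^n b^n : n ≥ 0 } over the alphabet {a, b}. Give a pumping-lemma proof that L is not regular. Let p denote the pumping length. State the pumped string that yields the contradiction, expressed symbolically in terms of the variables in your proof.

a^{p+k} b^p

Assume L is regular; let p be its pumping constant.
Take w = a^p b^p. Then w ∈ L and |w| = 2p ≥ p.
By the pumping lemma, w = xyz with |xy| ≤ p and y is nonempty.
Since the first p symbols of w are all a's and |xy| ≤ p, y lies entirely in the leading a-block: y = a^k for some k with 1 ≤ k ≤ p.
Pump with i = 2: xy^2z = a^{p+k} b^p. For this to lie in L we would need p = p+k, which forces k = 0. But k ≥ 1, so xy^2z ∉ L.
This contradicts the pumping lemma, so L is not regular.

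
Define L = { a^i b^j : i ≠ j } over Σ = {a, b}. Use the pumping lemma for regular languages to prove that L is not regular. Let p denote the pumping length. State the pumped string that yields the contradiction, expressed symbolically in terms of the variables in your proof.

Suppose for contradiction that L is regular, and let p be the pumping length.
Choose w = a^p b^{p+p!}. Since p ≠ p+p!, w ∈ L; and |w| ≥ p.
Write w = xyz as guaranteed by the lemma, with |xy| ≤ p and y is nonempty.
Since the first p symbols of w are all a's and |xy| ≤ p, y lies entirely in the leading a-block: y = a^k for some k with 1 ≤ k ≤ p.
Since 1 ≤ k ≤ p, k divides p!; set t = 1 + p!/k. Then xy^t z has p + (p!/k)·k = p + p! copies of a. Now the a-count equals the b-count, so i ≠ j fails. So xy^t z = a^{p+p!} b^{p+p!} ∉ L.
This contradicts the pumping lemma, so L is not regular.

a^{p+p!} b^{p+p!}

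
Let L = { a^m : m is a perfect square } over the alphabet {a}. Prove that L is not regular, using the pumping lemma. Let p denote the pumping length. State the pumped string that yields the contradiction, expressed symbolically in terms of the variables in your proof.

Toward a contradiction, assume L is regular with pumping length p.
Take w = a^{p²} ∈ L with |w| = p² ≥ p.
Write w = xyz as guaranteed by the lemma, with |xy| ≤ p and |y| > 0.
Then y = a^k for some k with 1 ≤ k ≤ p.
Pump with i = 2: xy^2z = a^{p²+k}. Since 1 ≤ k ≤ p, p² < p²+k ≤ p²+p < (p+1)², so p²+k lies strictly between consecutive squares and is not a perfect square. So xy^2z ∉ L.
This contradicts the pumping lemma, so L is not regular.

a^{p²+k}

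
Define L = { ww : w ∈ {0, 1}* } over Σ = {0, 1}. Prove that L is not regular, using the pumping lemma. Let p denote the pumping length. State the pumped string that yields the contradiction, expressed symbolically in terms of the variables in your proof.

0^{p+k} 1^p 0^p 1^p

Toward a contradiction, assume L is regular with pumping length p.
Take w = 0^p 1^p 0^p 1^p = uu where u = 0^p1^p; then w ∈ L and |w| = 4p ≥ p.
By the pumping lemma, w = xyz with |xy| ≤ p and y is nonempty.
Because |xy| ≤ p and w begins with p copies of 0, we have y = 0^k with 1 ≤ k ≤ p.
Pump with i = 2: xy^2z = 0^{p+k} 1^p 0^p 1^p, of length 4p+k. Suppose this equals vv. The string starts with 0 and ends with 1, so v does too; thus the boundary between the two copies of v is a 1→0 transition. There is exactly one such transition, at position 2p+k, so |v| = 2p+k and |vv| = 4p+2k ≠ 4p+k since k ≥ 1. So xy^2z ∉ L.
Contradiction. Therefore L is not regular.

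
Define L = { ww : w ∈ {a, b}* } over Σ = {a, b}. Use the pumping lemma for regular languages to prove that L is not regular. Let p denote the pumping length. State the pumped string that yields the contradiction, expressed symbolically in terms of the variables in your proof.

Toward a contradiction, assume L is regular with pumping length p.
Take w = a^p b^p a^p b^p = uu where u = a^pb^p; then w ∈ L and |w| = 4p ≥ p.
Write w = xyz as guaranteed by the lemma, with |xy| ≤ p and y is nonempty.
Because |xy| ≤ p and w begins with p copies of a, we have y = a^k with 1 ≤ k ≤ p.
Pump with i = 2: xy^2z = a^{p+k} b^p a^p b^p, of length 4p+k. Suppose this equals vv. The string starts with a and ends with b, so v does too; thus the boundary between the two copies of v is a b→a transition. There is exactly one such transition, at position 2p+k, so |v| = 2p+k and |vv| = 4p+2k ≠ 4p+k since k ≥ 1. So xy^2z ∉ L.
Contradiction. Therefore L is not regular.

a^{p+k} b^p a^p b^p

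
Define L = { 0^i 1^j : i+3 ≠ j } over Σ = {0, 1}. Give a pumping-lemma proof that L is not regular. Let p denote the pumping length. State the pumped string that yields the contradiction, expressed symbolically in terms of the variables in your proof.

Assume L is regular; let p be its pumping constant.
Choose w = 0^p 1^{p+p!+3}. Since p ≠ (p+p!+3)-3 = p+p!, w ∈ L; and |w| ≥ p.
Write w = xyz as guaranteed by the lemma, with |xy| ≤ p and |y| > 0.
Because |xy| ≤ p and w begins with p copies of 0, we have y = 0^k with 1 ≤ k ≤ p.
Since 1 ≤ k ≤ p, k divides p!; set t = 1 + p!/k. Then xy^t z has p + (p!/k)·k = p + p! copies of 0. Now the 0-count is p+p! and (1-count)-3 = (p+p!+3)-3 = p+p!, so i+3 ≠ j fails. So xy^t z = 0^{p+p!} 1^{p+p!+3} ∉ L.
This is a contradiction; hence L is not regular.

0^{p+p!} 1^{p+p!+3}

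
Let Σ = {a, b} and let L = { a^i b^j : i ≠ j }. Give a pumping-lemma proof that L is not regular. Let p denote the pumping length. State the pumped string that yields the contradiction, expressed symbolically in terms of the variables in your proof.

a^{p+p!} b^{p+p!}

Suppose for contradiction that L is regular, and let p be the pumping length.
Choose w = a^p b^{p+p!}. Since p ≠ p+p!, w ∈ L; and |w| ≥ p.
By the pumping lemma, w = xyz with |xy| ≤ p and |y| ≥ 1.
Because |xy| ≤ p and w begins with p copies of a, we have y = a^k with 1 ≤ k ≤ p.
Since 1 ≤ k ≤ p, k divides p!; set t = 1 + p!/k. Then xy^t z has p + (p!/k)·k = p + p! copies of a. Now the a-count equals the b-count, so i ≠ j fails. So xy^t z = a^{p+p!} b^{p+p!} ∉ L.
This is a contradiction; hence L is not regular.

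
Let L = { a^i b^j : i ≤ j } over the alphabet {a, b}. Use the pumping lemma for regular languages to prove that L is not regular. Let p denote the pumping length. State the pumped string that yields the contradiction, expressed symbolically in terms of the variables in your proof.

Assume L is regular; let p be its pumping constant.
Choose w = a^p b^p ∈ L, with |w| = 2p ≥ p.
By the pumping lemma, w = xyz with |xy| ≤ p and y is nonempty.
Because |xy| ≤ p and w begins with p copies of a, we have y = a^k with 1 ≤ k ≤ p.
Consider xy^2z = a^{p+k} b^p. Since k ≥ 1, the a-count p+k exceeds the b-count p, so i ≤ j fails; thus xy^2z ∉ L.
This contradicts the pumping lemma, so L is not regular.

a^{p+k} b^p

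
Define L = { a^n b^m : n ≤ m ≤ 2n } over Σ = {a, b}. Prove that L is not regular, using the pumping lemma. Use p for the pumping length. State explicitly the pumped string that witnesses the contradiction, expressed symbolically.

a^{p+k} b^p

Assume L is regular. Let p be the pumping length given by the pumping lemma.
Take w = a^p b^p ∈ L (since p ≤ p ≤ 2p), with |w| = 2p ≥ p.
Write w = xyz as guaranteed by the lemma, with |xy| ≤ p and |y| > 0.
The first p characters of w are a's, so xy (and hence y) consists only of a's. Write y = a^k, 1 ≤ k ≤ p.
Pump with i = 2: xy^2z = a^{p+k} b^p. Now n = p+k > p = m, so the condition n ≤ m fails. Thus xy^2z ∉ L.
This contradicts the pumping lemma, so L is not regular.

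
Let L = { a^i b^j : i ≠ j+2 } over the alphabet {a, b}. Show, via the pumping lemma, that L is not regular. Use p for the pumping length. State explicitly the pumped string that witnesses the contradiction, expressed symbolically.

a^{p+p!} b^{p+p!-2}

Toward a contradiction, assume L is regular with pumping length p.
Choose w = a^p b^{p+p!-2}. Since p ≠ (p+p!-2)+2 = p+p!, w ∈ L; and |w| ≥ p.
By the pumping lemma, w = xyz with |xy| ≤ p and |y| > 0.
Because |xy| ≤ p and w begins with p copies of a, we have y = a^k with 1 ≤ k ≤ p.
Since 1 ≤ k ≤ p, k divides p!; set t = 1 + p!/k. Then xy^t z has p + (p!/k)·k = p + p! copies of a. Now the a-count is p+p! and (b-count)+2 = (p+p!-2)+2 = p+p!, so i ≠ j+2 fails. So xy^t z = a^{p+p!} b^{p+p!-2} ∉ L.
This contradicts the pumping lemma, so L is not regular.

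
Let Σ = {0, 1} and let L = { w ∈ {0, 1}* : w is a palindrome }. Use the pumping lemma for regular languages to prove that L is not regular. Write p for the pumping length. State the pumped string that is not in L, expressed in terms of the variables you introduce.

Assume L is regular; let p be its pumping constant.
Take w = 0^p 1 0^p, a palindrome of length 2p+1 ≥ p.
Write w = xyz as guaranteed by the lemma, with |xy| ≤ p and y is nonempty.
Since the first p symbols of w are all 0's and |xy| ≤ p, y lies entirely in the leading 0-block: y = 0^k for some k with 1 ≤ k ≤ p.
Pump with i = 2: xy^2z = 0^{p+k} 1 0^p. Its reverse is 0^p 1 0^{p+k}, which differs from xy^2z since k ≥ 1. So xy^2z is not a palindrome and xy^2z ∉ L.
This is a contradiction; hence L is not regular.

0^{p+k} 1 0^p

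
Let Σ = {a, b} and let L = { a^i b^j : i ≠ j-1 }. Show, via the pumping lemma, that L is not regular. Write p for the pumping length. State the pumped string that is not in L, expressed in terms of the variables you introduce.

Suppose for contradiction that L is regular, and let p be the pumping length.
Choose w = a^p b^{p+p!+1}. Since p ≠ (p+p!+1)-1 = p+p!, w ∈ L; and |w| ≥ p.
The pumping lemma gives a decomposition w = xyz where |xy| ≤ p and y is nonempty.
Since the first p symbols of w are all a's and |xy| ≤ p, y lies entirely in the leading a-block: y = a^k for some k with 1 ≤ k ≤ p.
Since 1 ≤ k ≤ p, k divides p!; set t = 1 + p!/k. Then xy^t z has p + (p!/k)·k = p + p! copies of a. Now the a-count is p+p! and (b-count)-1 = (p+p!+1)-1 = p+p!, so i ≠ j-1 fails. So xy^t z = a^{p+p!} b^{p+p!+1} ∉ L.
This contradicts the pumping lemma, so L is not regular.

a^{p+p!} b^{p+p!+1}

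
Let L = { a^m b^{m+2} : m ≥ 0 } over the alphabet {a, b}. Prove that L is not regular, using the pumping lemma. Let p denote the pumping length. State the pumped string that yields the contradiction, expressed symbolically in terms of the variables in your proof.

a^{p+k} b^{p+2}

Toward a contradiction, assume L is regular with pumping length p.
Take w = a^p b^{p+2}. Then w ∈ L and |w| = 2p+2 ≥ p.
By the pumping lemma, w = xyz with |xy| ≤ p and |y| > 0.
Because |xy| ≤ p and w begins with p copies of a, we have y = a^k with 1 ≤ k ≤ p.
Pump with i = 2: xy^2z = a^{p+k} b^{p+2}. For this to lie in L we would need p+2 = (p+k)+2, which forces k = 0. But k ≥ 1, so xy^2z ∉ L.
This is a contradiction; hence L is not regular.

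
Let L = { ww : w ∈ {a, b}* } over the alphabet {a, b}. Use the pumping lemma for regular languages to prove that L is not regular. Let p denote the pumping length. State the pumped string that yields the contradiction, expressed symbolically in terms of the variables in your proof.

Toward a contradiction, assume L is regular with pumping length p.
Take w = a^p b^p a^p b^p = uu where u = a^pb^p; then w ∈ L and |w| = 4p ≥ p.
By the pumping lemma, w = xyz with |xy| ≤ p and y is nonempty.
Since the first p symbols of w are all a's and |xy| ≤ p, y lies entirely in the leading a-block: y = a^k for some k with 1 ≤ k ≤ p.
Pump with i = 2: xy^2z = a^{p+k} b^p a^p b^p, of length 4p+k. Suppose this equals vv. The string starts with a and ends with b, so v does too; thus the boundary between the two copies of v is a b→a transition. There is exactly one such transition, at position 2p+k, so |v| = 2p+k and |vv| = 4p+2k ≠ 4p+k since k ≥ 1. So xy^2z ∉ L.
This is a contradiction; hence L is not regular.

a^{p+k} b^p a^p b^p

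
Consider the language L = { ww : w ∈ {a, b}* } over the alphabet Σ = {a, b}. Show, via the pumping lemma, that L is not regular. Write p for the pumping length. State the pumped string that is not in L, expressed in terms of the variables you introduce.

Toward a contradiction, assume L is regular with pumping length p.
Take w = a^p b^p a^p b^p = uu where u = a^pb^p; then w ∈ L and |w| = 4p ≥ p.
By the pumping lemma, w = xyz with |xy| ≤ p and |y| > 0.
Since the first p symbols of w are all a's and |xy| ≤ p, y lies entirely in the leading a-block: y = a^k for some k with 1 ≤ k ≤ p.
Pump with i = 2: xy^2z = a^{p+k} b^p a^p b^p, of length 4p+k. Suppose this equals vv. The string starts with a and ends with b, so v does too; thus the boundary between the two copies of v is a b→a transition. There is exactly one such transition, at position 2p+k, so |v| = 2p+k and |vv| = 4p+2k ≠ 4p+k since k ≥ 1. So xy^2z ∉ L.
This contradicts the pumping lemma, so L is not regular.

a^{p+k} b^p a^p b^p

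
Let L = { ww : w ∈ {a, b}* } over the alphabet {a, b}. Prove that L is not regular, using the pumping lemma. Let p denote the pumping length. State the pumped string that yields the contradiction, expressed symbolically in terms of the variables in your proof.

Toward a contradiction, assume L is regular with pumping length p.
Take w = a^p b^p a^p b^p = uu where u = a^pb^p; then w ∈ L and |w| = 4p ≥ p.
Write w = xyz as guaranteed by the lemma, with |xy| ≤ p and |y| > 0.
Since the first p symbols of w are all a's and |xy| ≤ p, y lies entirely in the leading a-block: y = a^k for some k with 1 ≤ k ≤ p.
Pump with i = 2: xy^2z = a^{p+k} b^p a^p b^p, of length 4p+k. Suppose this equals vv. The string starts with a and ends with b, so v does too; thus the boundary between the two copies of v is a b→a transition. There is exactly one such transition, at position 2p+k, so |v| = 2p+k and |vv| = 4p+2k ≠ 4p+k since k ≥ 1. So xy^2z ∉ L.
This contradicts the pumping lemma, so L is not regular.

a^{p+k} b^p a^p b^p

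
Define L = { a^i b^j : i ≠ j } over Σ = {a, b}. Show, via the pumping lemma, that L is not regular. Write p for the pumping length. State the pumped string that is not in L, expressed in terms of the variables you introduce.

Toward a contradiction, assume L is regular with pumping length p.
Choose w = a^p b^{p+p!}. Since p ≠ p+p!, w ∈ L; and |w| ≥ p.
Write w = xyz as guaranteed by the lemma, with |xy| ≤ p and |y| > 0.
Because |xy| ≤ p and w begins with p copies of a, we have y = a^k with 1 ≤ k ≤ p.
Since 1 ≤ k ≤ p, k divides p!; set t = 1 + p!/k. Then xy^t z has p + (p!/k)·k = p + p! copies of a. Now the a-count equals the b-count, so i ≠ j fails. So xy^t z = a^{p+p!} b^{p+p!} ∉ L.
This contradicts the pumping lemma, so L is not regular.

a^{p+p!} b^{p+p!}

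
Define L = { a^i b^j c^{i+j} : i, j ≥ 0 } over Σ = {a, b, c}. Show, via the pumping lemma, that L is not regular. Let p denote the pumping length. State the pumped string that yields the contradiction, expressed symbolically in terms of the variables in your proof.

Toward a contradiction, assume L is regular with pumping length p.
Take w = a^p b^p c^{2p} ∈ L (with i=j=p, i+j=2p), |w| = 4p ≥ p.
Write w = xyz as guaranteed by the lemma, with |xy| ≤ p and |y| ≥ 1.
Because |xy| ≤ p and w begins with p copies of a, we have y = a^k with 1 ≤ k ≤ p.
Consider xy^2z = a^{p+k} b^p c^{2p}. Now the a- and b-counts sum to 2p+k, but the c-count is 2p ≠ 2p+k. So xy^2z ∉ L.
This contradicts the pumping lemma, so L is not regular.

a^{p+k} b^p c^{2p}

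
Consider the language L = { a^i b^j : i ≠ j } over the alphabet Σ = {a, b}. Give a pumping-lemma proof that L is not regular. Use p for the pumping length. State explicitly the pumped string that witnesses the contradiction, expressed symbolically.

a^{p+p!} b^{p+p!}

Assume L is regular; let p be its pumping constant.
Choose w = a^p b^{p+p!}. Since p ≠ p+p!, w ∈ L; and |w| ≥ p.
The pumping lemma gives a decomposition w = xyz where |xy| ≤ p and |y| > 0.
Since the first p symbols of w are all a's and |xy| ≤ p, y lies entirely in the leading a-block: y = a^k for some k with 1 ≤ k ≤ p.
Since 1 ≤ k ≤ p, k divides p!; set t = 1 + p!/k. Then xy^t z has p + (p!/k)·k = p + p! copies of a. Now the a-count equals the b-count, so i ≠ j fails. So xy^t z = a^{p+p!} b^{p+p!} ∉ L.
Contradiction. Therefore L is not regular.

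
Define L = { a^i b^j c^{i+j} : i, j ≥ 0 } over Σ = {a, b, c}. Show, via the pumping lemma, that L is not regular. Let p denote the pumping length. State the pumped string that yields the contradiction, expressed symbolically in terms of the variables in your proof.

a^{p+k} b^p c^{2p}

Assume L is regular; let p be its pumping constant.
Take w = a^p b^p c^{2p} ∈ L (with i=j=p, i+j=2p), |w| = 4p ≥ p.
Write w = xyz as guaranteed by the lemma, with |xy| ≤ p and |y| ≥ 1.
The first p characters of w are a's, so xy (and hence y) consists only of a's. Write y = a^k, 1 ≤ k ≤ p.
Consider xy^2z = a^{p+k} b^p c^{2p}. Now the a- and b-counts sum to 2p+k, but the c-count is 2p ≠ 2p+k. So xy^2z ∉ L.
This contradicts the pumping lemma, so L is not regular.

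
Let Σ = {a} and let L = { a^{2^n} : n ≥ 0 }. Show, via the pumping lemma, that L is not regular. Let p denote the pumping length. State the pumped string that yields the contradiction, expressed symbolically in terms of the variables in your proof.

Suppose for contradiction that L is regular, and let p be the pumping length.
Take w = a^{2^p} ∈ L with |w| = 2^p ≥ p.
The pumping lemma gives a decomposition w = xyz where |xy| ≤ p and y is nonempty.
Then y = a^k for some k with 1 ≤ k ≤ p.
Pump with i = 2: xy^2z = a^{2^p+k}. Since 1 ≤ k ≤ p < 2^p, we have 2^p < 2^p+k < 2^{p+1}, so 2^p+k is not a power of 2. So xy^2z ∉ L.
Contradiction. Therefore L is not regular.

a^{2^p+k}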